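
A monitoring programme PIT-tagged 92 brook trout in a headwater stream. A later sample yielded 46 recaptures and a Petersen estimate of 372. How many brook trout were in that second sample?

From N = M·C/R: C = N·R / M = 372·46 / 92 = 17112 / 92 = 186.

C = 186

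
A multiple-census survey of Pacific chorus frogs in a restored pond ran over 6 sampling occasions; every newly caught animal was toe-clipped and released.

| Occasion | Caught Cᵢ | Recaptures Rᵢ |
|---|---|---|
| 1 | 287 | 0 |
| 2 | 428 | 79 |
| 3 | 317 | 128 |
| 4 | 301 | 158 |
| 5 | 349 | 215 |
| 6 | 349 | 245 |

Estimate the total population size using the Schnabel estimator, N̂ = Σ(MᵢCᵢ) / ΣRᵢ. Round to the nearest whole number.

Marked at large before each occasion: Mᵢ = Σⱼ<ᵢ (Cⱼ − Rⱼ) → M1=0, M2=287, M3=636, M4=825, M5=968, M6=1102
Σ MᵢCᵢ = 0·287 + 287·428 + 636·317 + 825·301 + 968·349 + 1102·349 = 0 + 122836 + 201612 + 248325 + 337832 + 384598 = 1295203
Σ Rᵢ = 0 + 79 + 128 + 158 + 215 + 245 = 825
N̂ = 1295203 / 825 ≈ 1569.9 → 1570

N ≈ 1570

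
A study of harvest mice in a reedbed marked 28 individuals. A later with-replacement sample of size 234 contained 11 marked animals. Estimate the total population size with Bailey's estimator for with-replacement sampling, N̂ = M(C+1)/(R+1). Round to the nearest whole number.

N̂ = 28·(234+1)/(11+1) = 28·235/12 = 6580/12 ≈ 548.3 → 548

N ≈ 548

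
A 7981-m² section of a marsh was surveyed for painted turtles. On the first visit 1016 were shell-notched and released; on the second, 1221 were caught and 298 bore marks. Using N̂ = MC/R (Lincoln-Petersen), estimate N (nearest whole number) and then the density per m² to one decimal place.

density ≈ 0.5 painted turtles per m²

N̂ = 1016·1221/298 = 1240536/298 ≈ 4162.9 → 4163
Density = N̂ / area = 4163 / 7981 ≈ 0.52 → 0.5 per m²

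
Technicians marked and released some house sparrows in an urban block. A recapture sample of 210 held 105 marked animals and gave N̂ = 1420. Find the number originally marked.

From N = M·C/R: M = N·R / C = 1420·105 / 210 = 149100 / 210 = 710.

M = 710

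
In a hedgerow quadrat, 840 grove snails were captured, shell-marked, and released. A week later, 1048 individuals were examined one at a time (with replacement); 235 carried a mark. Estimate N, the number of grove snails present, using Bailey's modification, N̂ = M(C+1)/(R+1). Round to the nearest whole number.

N ≈ 3734

N̂ = 840·(1048+1)/(235+1) = 840·1049/236 = 881160/236 ≈ 3733.7 → 3734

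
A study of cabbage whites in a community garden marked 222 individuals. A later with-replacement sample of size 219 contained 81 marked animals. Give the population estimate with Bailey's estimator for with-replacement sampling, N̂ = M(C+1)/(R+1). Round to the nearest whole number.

N ≈ 596

N̂ = 222·(219+1)/(81+1) = 222·220/82 = 48840/82 ≈ 595.6 → 596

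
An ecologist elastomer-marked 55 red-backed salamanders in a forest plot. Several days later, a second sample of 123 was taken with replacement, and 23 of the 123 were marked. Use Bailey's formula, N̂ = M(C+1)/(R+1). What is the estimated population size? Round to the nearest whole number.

N ≈ 284

N̂ = 55·(123+1)/(23+1) = 55·124/24 = 6820/24 ≈ 284.2 → 284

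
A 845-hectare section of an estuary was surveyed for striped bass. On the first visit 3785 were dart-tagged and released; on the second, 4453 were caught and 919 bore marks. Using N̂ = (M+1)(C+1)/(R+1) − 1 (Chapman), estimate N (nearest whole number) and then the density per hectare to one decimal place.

N̂ = 3786·4454/920 − 1 = 16862844/920 − 1 ≈ 18328.2 → 18328
Density = N̂ / area = 18328 / 845 ≈ 21.69 → 21.7 per hectare

density ≈ 21.7 striped bass per hectare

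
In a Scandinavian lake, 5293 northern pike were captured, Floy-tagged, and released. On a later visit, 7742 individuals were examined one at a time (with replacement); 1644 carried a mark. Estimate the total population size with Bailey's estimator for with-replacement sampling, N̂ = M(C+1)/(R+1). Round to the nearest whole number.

N̂ = 5293·(7742+1)/(1644+1) = 5293·7743/1645 = 40983699/1645 ≈ 24914.1 → 24914

N ≈ 24,914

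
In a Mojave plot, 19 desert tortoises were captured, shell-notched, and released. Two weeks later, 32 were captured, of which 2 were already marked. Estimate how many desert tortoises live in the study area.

N = 304

The marked fraction in the recapture sample should equal the marked fraction in the population: 2/32 = 19/N.
N = (19 × 32) / 2 = 608 / 2 = 304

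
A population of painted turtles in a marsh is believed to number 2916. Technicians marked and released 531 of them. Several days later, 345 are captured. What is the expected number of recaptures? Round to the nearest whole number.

The marked fraction of the population is 531/2916, so in a sample of 345 expect C·(M/N) marked.
E[R] = 531 × 345 / 2916 = 183195 / 2916 ≈ 62.8 → 63

expected recaptures ≈ 63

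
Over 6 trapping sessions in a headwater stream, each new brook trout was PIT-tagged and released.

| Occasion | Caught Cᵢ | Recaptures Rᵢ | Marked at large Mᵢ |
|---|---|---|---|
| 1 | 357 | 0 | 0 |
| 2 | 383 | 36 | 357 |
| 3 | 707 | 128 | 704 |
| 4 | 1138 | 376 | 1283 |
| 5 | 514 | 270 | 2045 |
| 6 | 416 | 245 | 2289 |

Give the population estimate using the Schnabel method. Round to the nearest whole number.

N ≈ 3884

Σ MᵢCᵢ = 0·357 + 357·383 + 704·707 + 1283·1138 + 2045·514 + 2289·416 = 0 + 136731 + 497728 + 1460054 + 1051130 + 952224 = 4097867
Σ Rᵢ = 0 + 36 + 128 + 376 + 270 + 245 = 1055
N̂ = 4097867 / 1055 ≈ 3884.2 → 3884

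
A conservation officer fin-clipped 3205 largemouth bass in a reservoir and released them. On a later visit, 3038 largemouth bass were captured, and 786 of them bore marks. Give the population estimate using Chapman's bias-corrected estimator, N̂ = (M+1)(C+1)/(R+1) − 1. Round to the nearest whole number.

N̂ = (3205+1)(3038+1)/(786+1) − 1 = 3206·3039/787 − 1
= 9743034/787 − 1 ≈ 12380.0 − 1 ≈ 12379.0 → 12379

N ≈ 12,379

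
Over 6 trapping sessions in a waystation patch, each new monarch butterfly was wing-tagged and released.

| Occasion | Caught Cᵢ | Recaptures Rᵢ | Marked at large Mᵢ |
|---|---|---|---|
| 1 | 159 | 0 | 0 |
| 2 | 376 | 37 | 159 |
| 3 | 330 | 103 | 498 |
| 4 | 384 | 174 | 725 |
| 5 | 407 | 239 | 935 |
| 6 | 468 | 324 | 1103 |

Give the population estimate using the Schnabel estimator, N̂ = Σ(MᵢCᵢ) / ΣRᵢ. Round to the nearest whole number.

Σ MᵢCᵢ = 0·159 + 159·376 + 498·330 + 725·384 + 935·407 + 1103·468 = 0 + 59784 + 164340 + 278400 + 380545 + 516204 = 1399273
Σ Rᵢ = 0 + 37 + 103 + 174 + 239 + 324 = 877
N̂ = 1399273 / 877 ≈ 1595.5 → 1596

N ≈ 1596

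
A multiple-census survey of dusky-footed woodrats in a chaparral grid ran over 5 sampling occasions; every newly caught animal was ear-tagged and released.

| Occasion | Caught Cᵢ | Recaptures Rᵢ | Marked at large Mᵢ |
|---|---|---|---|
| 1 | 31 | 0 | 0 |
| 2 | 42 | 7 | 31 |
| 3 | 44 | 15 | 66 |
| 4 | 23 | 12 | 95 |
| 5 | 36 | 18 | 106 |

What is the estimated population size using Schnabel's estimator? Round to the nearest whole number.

N ≈ 196

Σ MᵢCᵢ = 0·31 + 31·42 + 66·44 + 95·23 + 106·36 = 0 + 1302 + 2904 + 2185 + 3816 = 10207
Σ Rᵢ = 0 + 7 + 15 + 12 + 18 = 52
N̂ = 10207 / 52 ≈ 196.3 → 196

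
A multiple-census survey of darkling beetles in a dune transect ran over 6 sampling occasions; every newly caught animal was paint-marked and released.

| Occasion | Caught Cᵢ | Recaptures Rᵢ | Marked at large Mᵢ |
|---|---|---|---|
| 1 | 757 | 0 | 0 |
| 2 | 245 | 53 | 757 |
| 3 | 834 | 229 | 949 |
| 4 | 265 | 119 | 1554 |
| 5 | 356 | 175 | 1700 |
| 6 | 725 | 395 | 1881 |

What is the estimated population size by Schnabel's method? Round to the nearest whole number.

Σ MᵢCᵢ = 0·757 + 757·245 + 949·834 + 1554·265 + 1700·356 + 1881·725 = 0 + 185465 + 791466 + 411810 + 605200 + 1363725 = 3357666
Σ Rᵢ = 0 + 53 + 229 + 119 + 175 + 395 = 971
N̂ = 3357666 / 971 ≈ 3457.9 → 3458

N ≈ 3458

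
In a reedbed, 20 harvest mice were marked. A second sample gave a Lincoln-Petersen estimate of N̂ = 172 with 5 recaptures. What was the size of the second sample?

C = 43

From N = M·C/R: C = N·R / M = 172·5 / 20 = 860 / 20 = 43.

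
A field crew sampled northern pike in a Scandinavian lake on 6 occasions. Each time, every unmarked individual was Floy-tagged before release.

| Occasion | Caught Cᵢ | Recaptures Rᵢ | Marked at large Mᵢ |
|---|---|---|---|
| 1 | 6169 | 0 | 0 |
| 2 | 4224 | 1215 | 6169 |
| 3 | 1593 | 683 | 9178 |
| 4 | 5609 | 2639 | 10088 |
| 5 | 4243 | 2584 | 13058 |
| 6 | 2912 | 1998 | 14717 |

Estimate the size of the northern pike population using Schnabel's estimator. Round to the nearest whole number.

N ≈ 21,441

Σ MᵢCᵢ = 0·6169 + 6169·4224 + 9178·1593 + 10088·5609 + 13058·4243 + 14717·2912 = 0 + 26057856 + 14620554 + 56583592 + 55405094 + 42855904 = 195523000
Σ Rᵢ = 0 + 1215 + 683 + 2639 + 2584 + 1998 = 9119
N̂ = 195523000 / 9119 ≈ 21441.3 → 21441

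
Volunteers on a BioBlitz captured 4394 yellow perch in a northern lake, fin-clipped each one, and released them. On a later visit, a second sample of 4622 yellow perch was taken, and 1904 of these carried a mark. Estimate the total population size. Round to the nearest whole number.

N = (4394 × 4622) / 1904 = 20309068 / 1904 ≈ 10666.5 → 10667

N ≈ 10,667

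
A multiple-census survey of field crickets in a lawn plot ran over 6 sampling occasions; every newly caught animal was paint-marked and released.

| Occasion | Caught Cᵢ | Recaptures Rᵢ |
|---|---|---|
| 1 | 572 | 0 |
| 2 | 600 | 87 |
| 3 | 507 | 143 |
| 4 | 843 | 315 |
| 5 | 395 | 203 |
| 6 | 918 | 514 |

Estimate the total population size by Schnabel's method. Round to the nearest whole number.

Marked at large before each occasion: Mᵢ = Σⱼ<ᵢ (Cⱼ − Rⱼ) → M1=0, M2=572, M3=1085, M4=1449, M5=1977, M6=2169
Σ MᵢCᵢ = 0·572 + 572·600 + 1085·507 + 1449·843 + 1977·395 + 2169·918 = 0 + 343200 + 550095 + 1221507 + 780915 + 1991142 = 4886859
Σ Rᵢ = 0 + 87 + 143 + 315 + 203 + 514 = 1262
N̂ = 4886859 / 1262 ≈ 3872.3 → 3872

N ≈ 3872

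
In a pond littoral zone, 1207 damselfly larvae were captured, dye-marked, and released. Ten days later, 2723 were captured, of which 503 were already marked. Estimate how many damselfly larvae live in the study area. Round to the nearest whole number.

The marked fraction in the recapture sample should equal the marked fraction in the population: 503/2723 = 1207/N.
N = (1207 × 2723) / 503 = 3286661 / 503 ≈ 6534.1 → 6534

N ≈ 6534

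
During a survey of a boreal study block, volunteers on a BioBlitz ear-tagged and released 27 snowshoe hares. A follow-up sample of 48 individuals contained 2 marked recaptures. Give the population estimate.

Lincoln-Petersen assumes M/N = R/C, so N = M·C / R.
N = (27 × 48) / 2 = 1296 / 2 = 648

N = 648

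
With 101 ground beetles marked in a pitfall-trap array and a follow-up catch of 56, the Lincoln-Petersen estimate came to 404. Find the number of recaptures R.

R = 14

From N = M·C/R: R = M·C / N = 101·56 / 404 = 5656 / 404 = 14.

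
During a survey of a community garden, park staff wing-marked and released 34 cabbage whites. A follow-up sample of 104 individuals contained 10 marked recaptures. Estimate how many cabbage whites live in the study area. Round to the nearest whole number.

N ≈ 354

If marked individuals mix randomly, R/C ≈ M/N, giving N ≈ M·C/R.
N = (34 × 104) / 10 = 3536 / 10 ≈ 353.6 → 354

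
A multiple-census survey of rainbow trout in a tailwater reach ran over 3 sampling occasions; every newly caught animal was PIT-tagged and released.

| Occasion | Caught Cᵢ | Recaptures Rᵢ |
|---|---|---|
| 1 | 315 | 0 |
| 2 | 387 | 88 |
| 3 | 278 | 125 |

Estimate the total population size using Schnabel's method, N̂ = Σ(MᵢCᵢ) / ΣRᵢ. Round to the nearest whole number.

Marked at large before each occasion: Mᵢ = Σⱼ<ᵢ (Cⱼ − Rⱼ) → M1=0, M2=315, M3=614
Σ MᵢCᵢ = 0·315 + 315·387 + 614·278 = 0 + 121905 + 170692 = 292597
Σ Rᵢ = 0 + 88 + 125 = 213
N̂ = 292597 / 213 ≈ 1373.7 → 1374

N ≈ 1374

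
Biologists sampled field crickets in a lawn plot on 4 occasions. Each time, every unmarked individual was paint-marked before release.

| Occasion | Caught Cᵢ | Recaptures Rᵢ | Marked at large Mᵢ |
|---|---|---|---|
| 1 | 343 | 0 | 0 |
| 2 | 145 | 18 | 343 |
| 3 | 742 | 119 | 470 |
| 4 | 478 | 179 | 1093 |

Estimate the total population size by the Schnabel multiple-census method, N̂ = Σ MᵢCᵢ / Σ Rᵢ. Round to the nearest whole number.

N ≈ 2914

Σ MᵢCᵢ = 0·343 + 343·145 + 470·742 + 1093·478 = 0 + 49735 + 348740 + 522454 = 920929
Σ Rᵢ = 0 + 18 + 119 + 179 = 316
N̂ = 920929 / 316 ≈ 2914.3 → 2914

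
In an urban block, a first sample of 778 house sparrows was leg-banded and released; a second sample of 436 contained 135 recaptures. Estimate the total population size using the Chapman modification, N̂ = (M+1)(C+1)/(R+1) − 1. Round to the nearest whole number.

N ≈ 2502

N̂ = (778+1)(436+1)/(135+1) − 1 = 779·437/136 − 1
= 340423/136 − 1 ≈ 2503.1 − 1 ≈ 2502.1 → 2502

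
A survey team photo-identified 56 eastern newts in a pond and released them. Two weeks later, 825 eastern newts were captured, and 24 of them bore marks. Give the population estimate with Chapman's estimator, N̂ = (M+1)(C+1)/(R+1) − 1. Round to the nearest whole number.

N̂ = (56+1)(825+1)/(24+1) − 1 = 57·826/25 − 1
= 47082/25 − 1 ≈ 1883.3 − 1 ≈ 1882.3 → 1882

N ≈ 1882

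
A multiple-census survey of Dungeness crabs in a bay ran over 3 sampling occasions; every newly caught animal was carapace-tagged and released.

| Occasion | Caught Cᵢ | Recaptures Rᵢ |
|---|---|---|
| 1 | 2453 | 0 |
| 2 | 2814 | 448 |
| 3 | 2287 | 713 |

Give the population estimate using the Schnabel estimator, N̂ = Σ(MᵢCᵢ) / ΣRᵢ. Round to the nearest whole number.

Marked at large before each occasion: Mᵢ = Σⱼ<ᵢ (Cⱼ − Rⱼ) → M1=0, M2=2453, M3=4819
Σ MᵢCᵢ = 0·2453 + 2453·2814 + 4819·2287 = 0 + 6902742 + 11021053 = 17923795
Σ Rᵢ = 0 + 448 + 713 = 1161
N̂ = 17923795 / 1161 ≈ 15438.2 → 15438

N ≈ 15,438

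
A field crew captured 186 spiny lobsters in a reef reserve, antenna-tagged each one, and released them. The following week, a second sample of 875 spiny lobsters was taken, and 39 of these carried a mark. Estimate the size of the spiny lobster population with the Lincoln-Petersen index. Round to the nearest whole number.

N = (186 × 875) / 39 = 162750 / 39 ≈ 4173.1 → 4173

N ≈ 4173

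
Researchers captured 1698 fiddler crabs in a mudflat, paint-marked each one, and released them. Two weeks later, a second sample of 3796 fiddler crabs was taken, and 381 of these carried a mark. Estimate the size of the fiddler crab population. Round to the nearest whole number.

The marked fraction in the recapture sample should equal the marked fraction in the population: 381/3796 = 1698/N.
N = (1698 × 3796) / 381 = 6445608 / 381 ≈ 16917.6 → 16918

N ≈ 16,918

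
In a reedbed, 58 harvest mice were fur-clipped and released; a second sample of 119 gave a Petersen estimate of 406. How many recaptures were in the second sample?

From N = M·C/R: R = M·C / N = 58·119 / 406 = 6902 / 406 = 17.

R = 17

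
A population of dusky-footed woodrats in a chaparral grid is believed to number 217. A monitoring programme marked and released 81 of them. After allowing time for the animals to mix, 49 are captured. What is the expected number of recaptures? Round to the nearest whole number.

Expected recaptures E[R] = M·C / N.
E[R] = 81 × 49 / 217 = 3969 / 217 ≈ 18.3 → 18

expected recaptures ≈ 18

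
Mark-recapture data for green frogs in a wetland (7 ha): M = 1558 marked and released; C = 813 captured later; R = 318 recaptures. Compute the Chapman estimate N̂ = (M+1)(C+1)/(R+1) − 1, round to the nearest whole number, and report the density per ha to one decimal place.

N̂ = 1559·814/319 − 1 = 1269026/319 − 1 ≈ 3977.1 → 3977
Density = N̂ / area = 3977 / 7 ≈ 568.14 → 568.1 per ha

density ≈ 568.1 green frogs per ha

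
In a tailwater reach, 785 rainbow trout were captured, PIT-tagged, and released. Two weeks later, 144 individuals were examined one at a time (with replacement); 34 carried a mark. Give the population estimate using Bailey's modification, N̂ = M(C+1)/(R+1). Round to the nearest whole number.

N ≈ 3252

N̂ = 785·(144+1)/(34+1) = 785·145/35 = 113825/35 ≈ 3252.1 → 3252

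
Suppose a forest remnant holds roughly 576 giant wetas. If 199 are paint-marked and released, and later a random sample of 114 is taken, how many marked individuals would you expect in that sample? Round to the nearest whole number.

expected recaptures ≈ 39

Expected recaptures E[R] = M·C / N.
E[R] = 199 × 114 / 576 = 22686 / 576 ≈ 39.4 → 39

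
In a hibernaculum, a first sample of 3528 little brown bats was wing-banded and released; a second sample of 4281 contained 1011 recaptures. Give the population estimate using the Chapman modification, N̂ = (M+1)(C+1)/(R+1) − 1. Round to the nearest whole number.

N̂ = (3528+1)(4281+1)/(1011+1) − 1 = 3529·4282/1012 − 1
= 15111178/1012 − 1 ≈ 14932.0 − 1 ≈ 14931.0 → 14931

N ≈ 14,931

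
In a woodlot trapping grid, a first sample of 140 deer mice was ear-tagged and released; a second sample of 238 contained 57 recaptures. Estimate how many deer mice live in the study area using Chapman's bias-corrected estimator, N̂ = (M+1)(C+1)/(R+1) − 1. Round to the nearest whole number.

N̂ = (140+1)(238+1)/(57+1) − 1 = 141·239/58 − 1
= 33699/58 − 1 ≈ 581.0 − 1 ≈ 580.0 → 580

N ≈ 580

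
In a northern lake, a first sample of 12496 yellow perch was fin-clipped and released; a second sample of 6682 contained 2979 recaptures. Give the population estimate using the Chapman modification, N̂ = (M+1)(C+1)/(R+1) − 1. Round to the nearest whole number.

N̂ = (12496+1)(6682+1)/(2979+1) − 1 = 12497·6683/2980 − 1
= 83517451/2980 − 1 ≈ 28026.0 − 1 ≈ 28025.0 → 28025

N ≈ 28,025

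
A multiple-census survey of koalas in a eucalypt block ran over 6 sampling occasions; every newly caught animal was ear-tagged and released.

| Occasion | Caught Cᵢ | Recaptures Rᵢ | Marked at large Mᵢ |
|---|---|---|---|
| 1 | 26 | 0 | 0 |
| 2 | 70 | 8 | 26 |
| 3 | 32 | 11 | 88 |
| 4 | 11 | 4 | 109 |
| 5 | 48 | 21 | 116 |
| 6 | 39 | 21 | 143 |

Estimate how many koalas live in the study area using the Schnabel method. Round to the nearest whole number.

Σ MᵢCᵢ = 0·26 + 26·70 + 88·32 + 109·11 + 116·48 + 143·39 = 0 + 1820 + 2816 + 1199 + 5568 + 5577 = 16980
Σ Rᵢ = 0 + 8 + 11 + 4 + 21 + 21 = 65
N̂ = 16980 / 65 ≈ 261.2 → 261

N ≈ 261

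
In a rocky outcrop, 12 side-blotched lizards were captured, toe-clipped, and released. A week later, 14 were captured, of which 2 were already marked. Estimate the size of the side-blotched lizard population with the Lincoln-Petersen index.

N = 84

The marked fraction in the recapture sample should equal the marked fraction in the population: 2/14 = 12/N.
N = (12 × 14) / 2 = 168 / 2 = 84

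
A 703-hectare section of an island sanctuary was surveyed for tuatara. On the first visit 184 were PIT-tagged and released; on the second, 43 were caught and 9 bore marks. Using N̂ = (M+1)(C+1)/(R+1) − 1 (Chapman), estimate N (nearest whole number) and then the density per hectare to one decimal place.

density ≈ 1.2 tuatara per hectare

N̂ = 185·44/10 − 1 = 8140/10 − 1 = 813
Density = N̂ / area = 813 / 703 ≈ 1.16 → 1.2 per hectare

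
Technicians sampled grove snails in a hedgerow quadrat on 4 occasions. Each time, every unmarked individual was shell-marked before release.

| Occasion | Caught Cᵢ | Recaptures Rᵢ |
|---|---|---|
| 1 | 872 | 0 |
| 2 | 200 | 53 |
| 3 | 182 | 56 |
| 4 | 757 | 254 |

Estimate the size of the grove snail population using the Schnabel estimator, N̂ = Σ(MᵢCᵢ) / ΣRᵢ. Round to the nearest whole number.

Marked at large before each occasion: Mᵢ = Σⱼ<ᵢ (Cⱼ − Rⱼ) → M1=0, M2=872, M3=1019, M4=1145
Σ MᵢCᵢ = 0·872 + 872·200 + 1019·182 + 1145·757 = 0 + 174400 + 185458 + 866765 = 1226623
Σ Rᵢ = 0 + 53 + 56 + 254 = 363
N̂ = 1226623 / 363 ≈ 3379.1 → 3379

N ≈ 3379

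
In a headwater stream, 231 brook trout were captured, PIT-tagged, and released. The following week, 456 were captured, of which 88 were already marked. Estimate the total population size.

N = (231 × 456) / 88 = 105336 / 88 = 1197

N = 1197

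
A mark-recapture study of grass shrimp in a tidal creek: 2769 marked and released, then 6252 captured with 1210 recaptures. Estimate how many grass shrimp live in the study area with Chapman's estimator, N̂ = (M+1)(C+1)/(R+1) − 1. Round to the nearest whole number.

N ≈ 14,302

N̂ = (2769+1)(6252+1)/(1210+1) − 1 = 2770·6253/1211 − 1
= 17320810/1211 − 1 ≈ 14302.9 − 1 ≈ 14301.9 → 14302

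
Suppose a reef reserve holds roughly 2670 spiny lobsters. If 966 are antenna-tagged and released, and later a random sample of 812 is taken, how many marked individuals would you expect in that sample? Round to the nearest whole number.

expected recaptures ≈ 294

The marked fraction of the population is 966/2670, so in a sample of 812 expect C·(M/N) marked.
E[R] = 966 × 812 / 2670 = 784392 / 2670 ≈ 293.8 → 294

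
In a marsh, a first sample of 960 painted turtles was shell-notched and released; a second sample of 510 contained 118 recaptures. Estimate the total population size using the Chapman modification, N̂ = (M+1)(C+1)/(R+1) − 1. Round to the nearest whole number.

N̂ = (960+1)(510+1)/(118+1) − 1 = 961·511/119 − 1
= 491071/119 − 1 ≈ 4126.6 − 1 ≈ 4125.6 → 4126

N ≈ 4126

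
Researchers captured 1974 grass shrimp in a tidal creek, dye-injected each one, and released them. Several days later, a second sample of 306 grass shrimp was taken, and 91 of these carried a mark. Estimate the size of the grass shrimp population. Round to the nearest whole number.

N = (1974 × 306) / 91 = 604044 / 91 ≈ 6637.8 → 6638

N ≈ 6638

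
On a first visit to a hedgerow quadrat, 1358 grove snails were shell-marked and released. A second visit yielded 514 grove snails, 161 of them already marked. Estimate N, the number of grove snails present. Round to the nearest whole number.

N ≈ 4335

The marked fraction in the recapture sample should equal the marked fraction in the population: 161/514 = 1358/N.
N = (1358 × 514) / 161 = 698012 / 161 ≈ 4335.48 → 4335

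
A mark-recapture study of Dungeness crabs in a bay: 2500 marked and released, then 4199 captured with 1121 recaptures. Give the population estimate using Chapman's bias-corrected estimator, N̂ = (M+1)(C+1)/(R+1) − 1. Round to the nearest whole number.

N ≈ 9361

N̂ = (2500+1)(4199+1)/(1121+1) − 1 = 2501·4200/1122 − 1
= 10504200/1122 − 1 ≈ 9362.0 − 1 ≈ 9361.0 → 9361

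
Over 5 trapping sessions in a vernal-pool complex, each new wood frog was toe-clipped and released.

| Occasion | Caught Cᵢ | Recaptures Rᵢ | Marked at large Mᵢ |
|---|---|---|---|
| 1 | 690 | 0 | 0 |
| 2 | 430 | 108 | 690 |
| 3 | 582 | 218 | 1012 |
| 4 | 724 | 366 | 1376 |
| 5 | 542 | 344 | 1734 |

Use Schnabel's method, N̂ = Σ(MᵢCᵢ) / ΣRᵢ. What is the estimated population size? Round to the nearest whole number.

Σ MᵢCᵢ = 0·690 + 690·430 + 1012·582 + 1376·724 + 1734·542 = 0 + 296700 + 588984 + 996224 + 939828 = 2821736
Σ Rᵢ = 0 + 108 + 218 + 366 + 344 = 1036
N̂ = 2821736 / 1036 ≈ 2723.7 → 2724

N ≈ 2724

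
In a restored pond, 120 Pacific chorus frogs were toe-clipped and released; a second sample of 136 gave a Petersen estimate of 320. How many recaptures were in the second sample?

From N = M·C/R: R = M·C / N = 120·136 / 320 = 16320 / 320 = 51.

R = 51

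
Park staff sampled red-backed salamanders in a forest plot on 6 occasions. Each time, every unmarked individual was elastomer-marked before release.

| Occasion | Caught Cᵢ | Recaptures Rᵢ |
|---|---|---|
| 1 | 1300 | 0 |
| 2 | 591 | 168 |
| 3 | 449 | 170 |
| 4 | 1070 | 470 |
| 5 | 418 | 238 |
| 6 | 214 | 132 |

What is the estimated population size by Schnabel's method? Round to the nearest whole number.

N ≈ 4556

Marked at large before each occasion: Mᵢ = Σⱼ<ᵢ (Cⱼ − Rⱼ) → M1=0, M2=1300, M3=1723, M4=2002, M5=2602, M6=2782
Σ MᵢCᵢ = 0·1300 + 1300·591 + 1723·449 + 2002·1070 + 2602·418 + 2782·214 = 0 + 768300 + 773627 + 2142140 + 1087636 + 595348 = 5367051
Σ Rᵢ = 0 + 168 + 170 + 470 + 238 + 132 = 1178
N̂ = 5367051 / 1178 ≈ 4556.1 → 4556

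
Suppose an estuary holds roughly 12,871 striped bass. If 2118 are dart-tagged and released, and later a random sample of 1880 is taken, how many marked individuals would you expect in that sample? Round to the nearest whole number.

expected recaptures ≈ 309

Expected recaptures E[R] = M·C / N.
E[R] = 2118 × 1880 / 12871 = 3981840 / 12871 ≈ 309.4 → 309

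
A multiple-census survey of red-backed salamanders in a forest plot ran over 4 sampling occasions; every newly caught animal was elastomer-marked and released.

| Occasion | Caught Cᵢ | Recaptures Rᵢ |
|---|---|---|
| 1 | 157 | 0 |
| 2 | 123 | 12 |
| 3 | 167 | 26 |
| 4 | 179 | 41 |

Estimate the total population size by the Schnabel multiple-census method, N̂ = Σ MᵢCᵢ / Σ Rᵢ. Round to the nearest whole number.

Marked at large before each occasion: Mᵢ = Σⱼ<ᵢ (Cⱼ − Rⱼ) → M1=0, M2=157, M3=268, M4=409
Σ MᵢCᵢ = 0·157 + 157·123 + 268·167 + 409·179 = 0 + 19311 + 44756 + 73211 = 137278
Σ Rᵢ = 0 + 12 + 26 + 41 = 79
N̂ = 137278 / 79 ≈ 1737.7 → 1738

N ≈ 1738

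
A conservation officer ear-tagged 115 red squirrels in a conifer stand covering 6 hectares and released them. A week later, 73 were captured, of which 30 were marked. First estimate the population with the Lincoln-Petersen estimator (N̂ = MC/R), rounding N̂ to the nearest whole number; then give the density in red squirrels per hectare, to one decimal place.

density ≈ 46.7 red squirrels per hectare

N̂ = 115·73/30 = 8395/30 ≈ 279.8 → 280
Density = N̂ / area = 280 / 6 ≈ 46.67 → 46.7 per hectare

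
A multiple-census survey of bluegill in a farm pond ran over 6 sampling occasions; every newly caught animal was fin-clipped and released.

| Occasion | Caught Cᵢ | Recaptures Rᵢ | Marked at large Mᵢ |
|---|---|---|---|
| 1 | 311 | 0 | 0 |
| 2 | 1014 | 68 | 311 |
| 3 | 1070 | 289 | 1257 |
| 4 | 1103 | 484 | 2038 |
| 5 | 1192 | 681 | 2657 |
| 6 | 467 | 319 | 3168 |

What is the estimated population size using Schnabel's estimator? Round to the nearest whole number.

Σ MᵢCᵢ = 0·311 + 311·1014 + 1257·1070 + 2038·1103 + 2657·1192 + 3168·467 = 0 + 315354 + 1344990 + 2247914 + 3167144 + 1479456 = 8554858
Σ Rᵢ = 0 + 68 + 289 + 484 + 681 + 319 = 1841
N̂ = 8554858 / 1841 ≈ 4646.9 → 4647

N ≈ 4647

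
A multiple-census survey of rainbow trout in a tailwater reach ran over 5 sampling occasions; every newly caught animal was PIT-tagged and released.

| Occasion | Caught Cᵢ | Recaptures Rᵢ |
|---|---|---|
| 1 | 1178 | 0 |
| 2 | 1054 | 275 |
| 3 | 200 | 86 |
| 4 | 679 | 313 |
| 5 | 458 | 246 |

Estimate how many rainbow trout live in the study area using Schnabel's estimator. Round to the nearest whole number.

Marked at large before each occasion: Mᵢ = Σⱼ<ᵢ (Cⱼ − Rⱼ) → M1=0, M2=1178, M3=1957, M4=2071, M5=2437
Σ MᵢCᵢ = 0·1178 + 1178·1054 + 1957·200 + 2071·679 + 2437·458 = 0 + 1241612 + 391400 + 1406209 + 1116146 = 4155367
Σ Rᵢ = 0 + 275 + 86 + 313 + 246 = 920
N̂ = 4155367 / 920 ≈ 4516.7 → 4517

N ≈ 4517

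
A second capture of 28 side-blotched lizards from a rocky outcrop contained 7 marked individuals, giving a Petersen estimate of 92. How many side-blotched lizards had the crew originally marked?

From N = M·C/R: M = N·R / C = 92·7 / 28 = 644 / 28 = 23.

M = 23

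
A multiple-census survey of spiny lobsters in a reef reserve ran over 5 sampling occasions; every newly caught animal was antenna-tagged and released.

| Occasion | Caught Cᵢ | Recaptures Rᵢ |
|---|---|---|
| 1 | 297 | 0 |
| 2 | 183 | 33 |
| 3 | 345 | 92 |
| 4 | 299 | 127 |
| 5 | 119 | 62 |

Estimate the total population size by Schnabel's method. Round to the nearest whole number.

Marked at large before each occasion: Mᵢ = Σⱼ<ᵢ (Cⱼ − Rⱼ) → M1=0, M2=297, M3=447, M4=700, M5=872
Σ MᵢCᵢ = 0·297 + 297·183 + 447·345 + 700·299 + 872·119 = 0 + 54351 + 154215 + 209300 + 103768 = 521634
Σ Rᵢ = 0 + 33 + 92 + 127 + 62 = 314
N̂ = 521634 / 314 ≈ 1661.3 → 1661

N ≈ 1661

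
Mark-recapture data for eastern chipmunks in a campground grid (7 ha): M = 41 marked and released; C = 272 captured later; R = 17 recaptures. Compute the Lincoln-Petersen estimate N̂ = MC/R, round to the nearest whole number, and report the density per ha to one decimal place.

density ≈ 93.7 eastern chipmunks per ha

N̂ = 41·272/17 = 11152/17 = 656
Density = N̂ / area = 656 / 7 ≈ 93.71 → 93.7 per ha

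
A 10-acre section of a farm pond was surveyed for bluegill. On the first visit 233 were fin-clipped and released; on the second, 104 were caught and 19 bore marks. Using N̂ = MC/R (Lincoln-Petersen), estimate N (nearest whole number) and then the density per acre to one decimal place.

density ≈ 127.5 bluegill per acre

N̂ = 233·104/19 = 24232/19 ≈ 1275.4 → 1275
Density = N̂ / area = 1275 / 10 ≈ 127.50 → 127.5 per acre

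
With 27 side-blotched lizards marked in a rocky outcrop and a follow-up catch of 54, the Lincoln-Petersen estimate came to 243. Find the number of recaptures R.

R = 6

From N = M·C/R: R = M·C / N = 27·54 / 243 = 1458 / 243 = 6.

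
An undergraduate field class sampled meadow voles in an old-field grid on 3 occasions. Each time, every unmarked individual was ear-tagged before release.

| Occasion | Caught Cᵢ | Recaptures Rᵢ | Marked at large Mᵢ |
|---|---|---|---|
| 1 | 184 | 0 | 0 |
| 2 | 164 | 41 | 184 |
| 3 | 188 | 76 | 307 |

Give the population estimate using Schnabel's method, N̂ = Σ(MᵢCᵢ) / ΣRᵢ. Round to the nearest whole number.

N ≈ 751

Σ MᵢCᵢ = 0·184 + 184·164 + 307·188 = 0 + 30176 + 57716 = 87892
Σ Rᵢ = 0 + 41 + 76 = 117
N̂ = 87892 / 117 ≈ 751.2 → 751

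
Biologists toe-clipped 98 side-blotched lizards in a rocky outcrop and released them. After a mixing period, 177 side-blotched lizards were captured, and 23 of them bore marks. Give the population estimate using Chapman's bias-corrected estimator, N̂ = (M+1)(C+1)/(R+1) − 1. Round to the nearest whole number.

N ≈ 733

N̂ = (98+1)(177+1)/(23+1) − 1 = 99·178/24 − 1
= 17622/24 − 1 ≈ 734.2 − 1 ≈ 733.2 → 733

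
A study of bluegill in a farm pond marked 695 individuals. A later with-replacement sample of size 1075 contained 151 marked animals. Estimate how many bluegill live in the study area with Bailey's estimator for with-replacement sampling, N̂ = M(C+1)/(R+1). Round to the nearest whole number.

N ≈ 4920

N̂ = 695·(1075+1)/(151+1) = 695·1076/152 = 747820/152 ≈ 4919.9 → 4920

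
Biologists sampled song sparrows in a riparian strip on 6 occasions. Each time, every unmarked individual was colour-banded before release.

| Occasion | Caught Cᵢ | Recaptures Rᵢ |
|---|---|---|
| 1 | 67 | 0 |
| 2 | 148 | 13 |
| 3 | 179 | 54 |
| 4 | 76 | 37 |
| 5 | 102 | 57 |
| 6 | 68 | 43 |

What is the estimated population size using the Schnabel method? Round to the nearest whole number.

Marked at large before each occasion: Mᵢ = Σⱼ<ᵢ (Cⱼ − Rⱼ) → M1=0, M2=67, M3=202, M4=327, M5=366, M6=411
Σ MᵢCᵢ = 0·67 + 67·148 + 202·179 + 327·76 + 366·102 + 411·68 = 0 + 9916 + 36158 + 24852 + 37332 + 27948 = 136206
Σ Rᵢ = 0 + 13 + 54 + 37 + 57 + 43 = 204
N̂ = 136206 / 204 ≈ 667.7 → 668

N ≈ 668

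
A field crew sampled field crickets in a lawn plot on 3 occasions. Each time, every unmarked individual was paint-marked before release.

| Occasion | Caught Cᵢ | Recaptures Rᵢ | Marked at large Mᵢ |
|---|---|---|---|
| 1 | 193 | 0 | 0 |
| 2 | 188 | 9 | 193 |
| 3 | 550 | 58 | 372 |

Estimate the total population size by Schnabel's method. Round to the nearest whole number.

N ≈ 3595

Σ MᵢCᵢ = 0·193 + 193·188 + 372·550 = 0 + 36284 + 204600 = 240884
Σ Rᵢ = 0 + 9 + 58 = 67
N̂ = 240884 / 67 ≈ 3595.3 → 3595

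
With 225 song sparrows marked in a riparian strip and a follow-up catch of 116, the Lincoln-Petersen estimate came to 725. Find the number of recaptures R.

R = 36

From N = M·C/R: R = M·C / N = 225·116 / 725 = 26100 / 725 = 36.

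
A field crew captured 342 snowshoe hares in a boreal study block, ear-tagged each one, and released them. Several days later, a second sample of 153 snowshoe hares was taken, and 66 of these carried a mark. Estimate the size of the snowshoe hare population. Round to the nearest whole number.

If marked individuals mix randomly, R/C ≈ M/N, giving N ≈ M·C/R.
N = (342 × 153) / 66 = 52326 / 66 ≈ 792.8 → 793

N ≈ 793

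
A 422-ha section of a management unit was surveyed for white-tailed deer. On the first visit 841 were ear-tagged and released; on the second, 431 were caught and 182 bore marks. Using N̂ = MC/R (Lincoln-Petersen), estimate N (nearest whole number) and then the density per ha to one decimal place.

N̂ = 841·431/182 = 362471/182 ≈ 1991.6 → 1992
Density = N̂ / area = 1992 / 422 ≈ 4.72 → 4.7 per ha

density ≈ 4.7 white-tailed deer per ha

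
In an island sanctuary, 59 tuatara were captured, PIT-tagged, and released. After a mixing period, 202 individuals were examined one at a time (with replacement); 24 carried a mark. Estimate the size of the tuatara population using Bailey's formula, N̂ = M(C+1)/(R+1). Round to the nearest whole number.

N ≈ 479

N̂ = 59·(202+1)/(24+1) = 59·203/25 = 11977/25 ≈ 479.1 → 479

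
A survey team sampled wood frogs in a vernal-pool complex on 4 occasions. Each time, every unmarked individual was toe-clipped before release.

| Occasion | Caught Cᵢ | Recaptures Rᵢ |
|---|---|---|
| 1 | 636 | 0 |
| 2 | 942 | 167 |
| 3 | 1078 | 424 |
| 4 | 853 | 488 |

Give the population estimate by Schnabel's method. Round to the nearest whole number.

Marked at large before each occasion: Mᵢ = Σⱼ<ᵢ (Cⱼ − Rⱼ) → M1=0, M2=636, M3=1411, M4=2065
Σ MᵢCᵢ = 0·636 + 636·942 + 1411·1078 + 2065·853 = 0 + 599112 + 1521058 + 1761445 = 3881615
Σ Rᵢ = 0 + 167 + 424 + 488 = 1079
N̂ = 3881615 / 1079 ≈ 3597.4 → 3597

N ≈ 3597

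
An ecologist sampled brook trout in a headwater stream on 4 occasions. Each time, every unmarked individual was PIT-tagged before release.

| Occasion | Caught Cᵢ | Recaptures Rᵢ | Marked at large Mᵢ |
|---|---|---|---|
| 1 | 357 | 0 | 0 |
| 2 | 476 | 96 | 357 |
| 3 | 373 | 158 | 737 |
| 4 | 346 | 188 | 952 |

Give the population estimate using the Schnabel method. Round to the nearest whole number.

Σ MᵢCᵢ = 0·357 + 357·476 + 737·373 + 952·346 = 0 + 169932 + 274901 + 329392 = 774225
Σ Rᵢ = 0 + 96 + 158 + 188 = 442
N̂ = 774225 / 442 ≈ 1751.6 → 1752

N ≈ 1752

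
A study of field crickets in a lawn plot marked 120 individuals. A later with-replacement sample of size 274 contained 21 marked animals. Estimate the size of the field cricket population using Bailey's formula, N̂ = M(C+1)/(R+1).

N = 1500

N̂ = 120·(274+1)/(21+1) = 120·275/22 = 33000/22 = 1500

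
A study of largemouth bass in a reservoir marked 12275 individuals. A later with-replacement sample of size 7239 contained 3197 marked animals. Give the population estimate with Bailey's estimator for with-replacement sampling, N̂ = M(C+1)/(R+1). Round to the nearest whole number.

N̂ = 12275·(7239+1)/(3197+1) = 12275·7240/3198 = 88871000/3198 ≈ 27789.6 → 27790

N ≈ 27,790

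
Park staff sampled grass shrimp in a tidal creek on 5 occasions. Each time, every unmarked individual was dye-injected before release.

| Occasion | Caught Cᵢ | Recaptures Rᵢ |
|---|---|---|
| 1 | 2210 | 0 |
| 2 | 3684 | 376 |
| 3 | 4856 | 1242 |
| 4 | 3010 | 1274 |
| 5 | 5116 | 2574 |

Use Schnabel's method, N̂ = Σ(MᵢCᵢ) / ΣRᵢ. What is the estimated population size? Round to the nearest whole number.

N ≈ 21,593

Marked at large before each occasion: Mᵢ = Σⱼ<ᵢ (Cⱼ − Rⱼ) → M1=0, M2=2210, M3=5518, M4=9132, M5=10868
Σ MᵢCᵢ = 0·2210 + 2210·3684 + 5518·4856 + 9132·3010 + 10868·5116 = 0 + 8141640 + 26795408 + 27487320 + 55600688 = 118025056
Σ Rᵢ = 0 + 376 + 1242 + 1274 + 2574 = 5466
N̂ = 118025056 / 5466 ≈ 21592.6 → 21593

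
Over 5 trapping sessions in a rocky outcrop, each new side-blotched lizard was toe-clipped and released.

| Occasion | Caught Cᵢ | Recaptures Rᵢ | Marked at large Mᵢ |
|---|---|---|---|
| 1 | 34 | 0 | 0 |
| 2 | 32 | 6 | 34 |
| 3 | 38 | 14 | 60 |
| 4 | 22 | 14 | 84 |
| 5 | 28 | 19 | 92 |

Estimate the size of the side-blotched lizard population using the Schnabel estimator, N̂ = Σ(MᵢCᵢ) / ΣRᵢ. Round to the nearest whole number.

Σ MᵢCᵢ = 0·34 + 34·32 + 60·38 + 84·22 + 92·28 = 0 + 1088 + 2280 + 1848 + 2576 = 7792
Σ Rᵢ = 0 + 6 + 14 + 14 + 19 = 53
N̂ = 7792 / 53 ≈ 147.0 → 147

N ≈ 147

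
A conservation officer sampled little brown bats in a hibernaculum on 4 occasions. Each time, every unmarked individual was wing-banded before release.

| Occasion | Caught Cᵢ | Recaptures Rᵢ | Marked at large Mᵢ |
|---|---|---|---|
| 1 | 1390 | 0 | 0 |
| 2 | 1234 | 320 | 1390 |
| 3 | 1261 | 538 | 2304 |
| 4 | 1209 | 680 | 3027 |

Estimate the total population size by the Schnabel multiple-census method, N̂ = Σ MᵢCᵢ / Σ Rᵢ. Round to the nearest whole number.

N ≈ 5384

Σ MᵢCᵢ = 0·1390 + 1390·1234 + 2304·1261 + 3027·1209 = 0 + 1715260 + 2905344 + 3659643 = 8280247
Σ Rᵢ = 0 + 320 + 538 + 680 = 1538
N̂ = 8280247 / 1538 ≈ 5383.8 → 5384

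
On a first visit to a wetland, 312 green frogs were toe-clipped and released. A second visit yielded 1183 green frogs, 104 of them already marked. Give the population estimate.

N = 3549

The marked fraction in the recapture sample should equal the marked fraction in the population: 104/1183 = 312/N.
N = (312 × 1183) / 104 = 369096 / 104 = 3549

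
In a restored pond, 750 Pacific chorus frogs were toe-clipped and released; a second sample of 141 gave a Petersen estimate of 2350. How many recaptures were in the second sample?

From N = M·C/R: R = M·C / N = 750·141 / 2350 = 105750 / 2350 = 45.

R = 45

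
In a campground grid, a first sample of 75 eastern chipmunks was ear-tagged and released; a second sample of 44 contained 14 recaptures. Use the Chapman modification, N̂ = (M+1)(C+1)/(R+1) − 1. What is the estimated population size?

N̂ = (75+1)(44+1)/(14+1) − 1 = 76·45/15 − 1
= 3420/15 − 1 = 228 − 1 = 227

N = 227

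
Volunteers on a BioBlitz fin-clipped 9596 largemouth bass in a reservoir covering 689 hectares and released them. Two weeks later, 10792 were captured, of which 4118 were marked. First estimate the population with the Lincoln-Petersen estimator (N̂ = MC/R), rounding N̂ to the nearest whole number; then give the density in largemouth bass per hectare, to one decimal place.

N̂ = 9596·10792/4118 = 103560032/4118 ≈ 25148.1 → 25148
Density = N̂ / area = 25148 / 689 ≈ 36.50 → 36.5 per hectare

density ≈ 36.5 largemouth bass per hectare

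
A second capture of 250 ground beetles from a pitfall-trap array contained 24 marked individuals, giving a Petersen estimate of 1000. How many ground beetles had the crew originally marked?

From N = M·C/R: M = N·R / C = 1000·24 / 250 = 24000 / 250 = 96.

M = 96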